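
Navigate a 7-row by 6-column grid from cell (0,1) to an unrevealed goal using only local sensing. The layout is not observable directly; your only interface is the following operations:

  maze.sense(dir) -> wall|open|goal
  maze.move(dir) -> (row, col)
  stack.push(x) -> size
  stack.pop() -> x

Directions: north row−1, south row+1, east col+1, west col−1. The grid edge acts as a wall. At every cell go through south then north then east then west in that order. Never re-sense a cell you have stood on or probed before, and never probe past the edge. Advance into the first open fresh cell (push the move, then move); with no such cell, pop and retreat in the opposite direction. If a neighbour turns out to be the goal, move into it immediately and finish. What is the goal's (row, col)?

Then sense using dir=south, : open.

Then push using x=south, which returns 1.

I call move using dir=south, which returns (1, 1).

I call sense using dir=south, which returns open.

Using push using x=south, and see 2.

I try move using dir=south, and see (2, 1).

I use sense using dir=south, which returns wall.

I use sense using dir=east, : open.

I try push using x=east, and observe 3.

Calling move using dir=east, giving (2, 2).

I try sense using dir=south, and observe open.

I run push using x=south, — result: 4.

Next I call move using dir=south, yielding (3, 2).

Invoking sense using dir=south, : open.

Calling push using x=south, — result: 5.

Using move using dir=south, yielding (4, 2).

I run sense using dir=south, → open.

Using push using x=south, : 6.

Calling move using dir=south, : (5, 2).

Calling sense using dir=south, giving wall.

Using sense using dir=east, yielding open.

Next I call push using x=east, → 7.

Using move using dir=east, and see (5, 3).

Then sense using dir=south, and get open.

I invoke push using x=south, and observe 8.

Now I run move using dir=south, yielding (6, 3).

I call sense using dir=east, — result: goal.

Now I run move using dir=east, : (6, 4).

Answer: (6, 4)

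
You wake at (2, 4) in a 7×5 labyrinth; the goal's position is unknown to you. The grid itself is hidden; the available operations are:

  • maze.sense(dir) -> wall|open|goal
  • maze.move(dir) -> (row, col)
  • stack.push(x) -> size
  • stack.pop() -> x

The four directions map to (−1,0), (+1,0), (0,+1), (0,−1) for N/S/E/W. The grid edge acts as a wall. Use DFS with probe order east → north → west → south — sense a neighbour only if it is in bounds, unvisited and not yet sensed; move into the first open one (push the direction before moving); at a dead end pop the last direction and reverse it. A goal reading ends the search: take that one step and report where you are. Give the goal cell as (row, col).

Act: maze.sense[dir→north]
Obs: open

Act: stack.push[x→north]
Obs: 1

Act: maze.move[dir→north]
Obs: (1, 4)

Act: maze.sense[dir→north]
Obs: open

Act: stack.push[x→north]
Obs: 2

Act: maze.move[dir→north]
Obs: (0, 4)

Act: maze.sense[dir→west]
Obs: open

Act: stack.push[x→west]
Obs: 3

Act: maze.move[dir→west]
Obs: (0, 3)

Act: maze.sense[dir→west]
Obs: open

Act: stack.push[x→west]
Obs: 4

Act: maze.move[dir→west]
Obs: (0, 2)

Act: maze.sense[dir→west]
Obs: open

Act: stack.push[x→west]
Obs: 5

Act: maze.move[dir→west]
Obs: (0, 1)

Act: maze.sense[dir→west]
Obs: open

Act: stack.push[x→west]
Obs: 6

Act: maze.move[dir→west]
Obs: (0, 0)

Act: maze.sense[dir→south]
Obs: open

Act: stack.push[x→south]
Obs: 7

Act: maze.move[dir→south]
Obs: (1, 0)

Act: maze.sense[dir→east]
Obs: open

Act: stack.push[x→east]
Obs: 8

Act: maze.move[dir→east]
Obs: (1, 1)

Act: maze.sense[dir→east]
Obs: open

Act: stack.push[x→east]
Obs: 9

Act: maze.move[dir→east]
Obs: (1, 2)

Act: maze.sense[dir→east]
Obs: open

Act: stack.push[x→east]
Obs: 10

Act: maze.move[dir→east]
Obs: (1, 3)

Act: maze.sense[dir→south]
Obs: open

Act: stack.push[x→south]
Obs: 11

Act: maze.move[dir→south]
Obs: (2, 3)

Act: maze.sense[dir→west]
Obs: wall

Act: maze.sense[dir→south]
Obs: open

Act: stack.push[x→south]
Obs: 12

Act: maze.move[dir→south]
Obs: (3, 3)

Act: maze.sense[dir→east]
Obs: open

Act: stack.push[x→east]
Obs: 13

Act: maze.move[dir→east]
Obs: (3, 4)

Act: maze.sense[dir→south]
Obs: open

Act: stack.push[x→south]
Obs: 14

Act: maze.move[dir→south]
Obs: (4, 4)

Act: maze.sense[dir→west]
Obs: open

Act: stack.push[x→west]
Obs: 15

Act: maze.move[dir→west]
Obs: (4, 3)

Act: maze.sense[dir→west]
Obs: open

Act: stack.push[x→west]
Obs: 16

Act: maze.move[dir→west]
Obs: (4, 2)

Act: maze.sense[dir→north]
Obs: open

Act: stack.push[x→north]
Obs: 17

Act: maze.move[dir→north]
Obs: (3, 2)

Act: maze.sense[dir→west]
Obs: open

Act: stack.push[x→west]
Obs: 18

Act: maze.move[dir→west]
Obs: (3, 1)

Act: maze.sense[dir→north]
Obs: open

Act: stack.push[x→north]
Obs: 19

Act: maze.move[dir→north]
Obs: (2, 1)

Act: maze.sense[dir→west]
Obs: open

Act: stack.push[x→west]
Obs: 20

Act: maze.move[dir→west]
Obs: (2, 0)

Act: maze.sense[dir→south]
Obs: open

Act: stack.push[x→south]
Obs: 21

Act: maze.move[dir→south]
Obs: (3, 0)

Act: maze.sense[dir→south]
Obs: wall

Act: stack.pop[]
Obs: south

Act: maze.move[dir→north]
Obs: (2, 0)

Act: stack.pop[]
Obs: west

Act: maze.move[dir→east]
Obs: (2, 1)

Act: stack.pop[]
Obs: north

Act: maze.move[dir→south]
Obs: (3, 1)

Act: maze.sense[dir→south]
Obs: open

Act: stack.push[x→south]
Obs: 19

Act: maze.move[dir→south]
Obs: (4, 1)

Act: maze.sense[dir→south]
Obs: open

Act: stack.push[x→south]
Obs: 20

Act: maze.move[dir→south]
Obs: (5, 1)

Act: maze.sense[dir→east]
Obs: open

Act: stack.push[x→east]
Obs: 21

Act: maze.move[dir→east]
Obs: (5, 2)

Act: maze.sense[dir→east]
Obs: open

Act: stack.push[x→east]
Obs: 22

Act: maze.move[dir→east]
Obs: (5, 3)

Act: maze.sense[dir→east]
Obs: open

Act: stack.push[x→east]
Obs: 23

Act: maze.move[dir→east]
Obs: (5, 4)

Act: maze.sense[dir→south]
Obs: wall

Act: stack.pop[]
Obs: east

Act: maze.move[dir→west]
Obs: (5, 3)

Act: maze.sense[dir→south]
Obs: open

Act: stack.push[x→south]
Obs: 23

Act: maze.move[dir→south]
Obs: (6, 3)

Act: maze.sense[dir→west]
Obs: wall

Act: stack.pop[]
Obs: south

Act: maze.move[dir→north]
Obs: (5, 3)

Act: stack.pop[]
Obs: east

Act: maze.move[dir→west]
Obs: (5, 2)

Act: stack.pop[]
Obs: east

Act: maze.move[dir→west]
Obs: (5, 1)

Act: maze.sense[dir→west]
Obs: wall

Act: maze.sense[dir→south]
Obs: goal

Act: maze.move[dir→south]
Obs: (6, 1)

Answer: (6, 1)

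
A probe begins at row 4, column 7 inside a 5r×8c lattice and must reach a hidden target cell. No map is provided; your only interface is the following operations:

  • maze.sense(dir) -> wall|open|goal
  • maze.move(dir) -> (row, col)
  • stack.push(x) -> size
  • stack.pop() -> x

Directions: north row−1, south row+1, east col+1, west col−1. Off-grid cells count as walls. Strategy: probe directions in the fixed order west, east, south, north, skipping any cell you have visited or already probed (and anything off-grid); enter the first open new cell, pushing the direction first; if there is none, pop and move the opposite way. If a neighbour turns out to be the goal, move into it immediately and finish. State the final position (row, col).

% maze.sense dir: west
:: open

% stack.push x: west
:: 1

% maze.move dir: west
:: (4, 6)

% maze.sense dir: west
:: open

% stack.push x: west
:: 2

% maze.move dir: west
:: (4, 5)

% maze.sense dir: west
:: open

% stack.push x: west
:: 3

% maze.move dir: west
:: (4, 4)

% maze.sense dir: west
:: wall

% maze.sense dir: north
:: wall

% stack.pop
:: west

% maze.move dir: east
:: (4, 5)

% maze.sense dir: north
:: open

% stack.push x: north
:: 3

% maze.move dir: north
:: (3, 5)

% maze.sense dir: east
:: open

% stack.push x: east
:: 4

% maze.move dir: east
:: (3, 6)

% maze.sense dir: east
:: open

% stack.push x: east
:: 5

% maze.move dir: east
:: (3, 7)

% maze.sense dir: north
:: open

% stack.push x: north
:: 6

% maze.move dir: north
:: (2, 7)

% maze.sense dir: west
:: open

% stack.push x: west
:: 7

% maze.move dir: west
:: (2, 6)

% maze.sense dir: west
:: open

% stack.push x: west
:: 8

% maze.move dir: west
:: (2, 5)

% maze.sense dir: west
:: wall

% maze.sense dir: north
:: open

% stack.push x: north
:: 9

% maze.move dir: north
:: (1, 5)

% maze.sense dir: west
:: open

% stack.push x: west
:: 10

% maze.move dir: west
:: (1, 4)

% maze.sense dir: west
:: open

% stack.push x: west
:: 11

% maze.move dir: west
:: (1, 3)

% maze.sense dir: west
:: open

% stack.push x: west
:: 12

% maze.move dir: west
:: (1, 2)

% maze.sense dir: west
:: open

% stack.push x: west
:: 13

% maze.move dir: west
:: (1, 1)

% maze.sense dir: west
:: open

% stack.push x: west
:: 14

% maze.move dir: west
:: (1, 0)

% maze.sense dir: south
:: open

% stack.push x: south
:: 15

% maze.move dir: south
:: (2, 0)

% maze.sense dir: east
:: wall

% maze.sense dir: south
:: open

% stack.push x: south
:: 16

% maze.move dir: south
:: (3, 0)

% maze.sense dir: east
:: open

% stack.push x: east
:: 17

% maze.move dir: east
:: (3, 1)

% maze.sense dir: east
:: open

% stack.push x: east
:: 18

% maze.move dir: east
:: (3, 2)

% maze.sense dir: east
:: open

% stack.push x: east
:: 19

% maze.move dir: east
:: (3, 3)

% maze.sense dir: north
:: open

% stack.push x: north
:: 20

% maze.move dir: north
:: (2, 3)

% maze.sense dir: west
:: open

% stack.push x: west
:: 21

% maze.move dir: west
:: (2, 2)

% stack.pop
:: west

% maze.move dir: east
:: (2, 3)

% stack.pop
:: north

% maze.move dir: south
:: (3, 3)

% stack.pop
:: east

% maze.move dir: west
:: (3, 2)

% maze.sense dir: south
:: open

% stack.push x: south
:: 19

% maze.move dir: south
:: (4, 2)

% maze.sense dir: west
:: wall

% stack.pop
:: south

% maze.move dir: north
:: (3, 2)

% stack.pop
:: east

% maze.move dir: west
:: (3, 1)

% stack.pop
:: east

% maze.move dir: west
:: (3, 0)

% maze.sense dir: south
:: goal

% maze.move dir: south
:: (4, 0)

Answer: (4, 0)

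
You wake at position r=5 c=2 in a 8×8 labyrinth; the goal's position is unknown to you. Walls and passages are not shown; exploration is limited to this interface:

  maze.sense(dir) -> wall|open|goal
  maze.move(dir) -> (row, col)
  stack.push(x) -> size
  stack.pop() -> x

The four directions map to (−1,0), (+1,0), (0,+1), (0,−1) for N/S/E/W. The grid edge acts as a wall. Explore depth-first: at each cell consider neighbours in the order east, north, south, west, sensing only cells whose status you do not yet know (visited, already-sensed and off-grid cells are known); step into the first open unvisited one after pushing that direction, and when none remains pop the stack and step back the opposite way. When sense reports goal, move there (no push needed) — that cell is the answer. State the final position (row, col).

I try maze.sense with dir='east', giving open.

I try stack.push with x='east', yielding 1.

Calling maze.move with dir='east', and observe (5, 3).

I call maze.sense with dir='east', → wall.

I try maze.sense with dir='north', and observe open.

Now I run stack.push with x='north', and see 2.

Invoking maze.move with dir='north', : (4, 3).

Now I run maze.sense with dir='east', giving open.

Invoking stack.push with x='east', and observe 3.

Next I call maze.move with dir='east', and get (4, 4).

I use maze.sense with dir='east', giving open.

Next I call stack.push with x='east', and see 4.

I try maze.move with dir='east', → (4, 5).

I use maze.sense with dir='east', : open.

I try stack.push with x='east', and see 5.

I use maze.move with dir='east', and get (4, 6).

Next I call maze.sense with dir='east', — result: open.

Calling stack.push with x='east', — result: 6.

I run maze.move with dir='east', and observe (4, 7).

I run maze.sense with dir='north', → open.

Now I run stack.push with x='north', : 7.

I try maze.move with dir='north', yielding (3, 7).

I call maze.sense with dir='north', → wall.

I use maze.sense with dir='west', and see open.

I use stack.push with x='west', → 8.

I run maze.move with dir='west', yielding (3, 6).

Now I run maze.sense with dir='north', and see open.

Next I call stack.push with x='north', : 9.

Invoking maze.move with dir='north', giving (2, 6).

Next I call maze.sense with dir='north', giving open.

Now I run stack.push with x='north', giving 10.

Now I run maze.move with dir='north', and get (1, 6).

I use maze.sense with dir='east', which returns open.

Calling stack.push with x='east', → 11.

Using maze.move with dir='east', yielding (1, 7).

I call maze.sense with dir='north', and observe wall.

Then stack.pop, and see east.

Now I run maze.move with dir='west', and see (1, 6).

Invoking maze.sense with dir='north', and observe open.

Using stack.push with x='north', : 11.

I run maze.move with dir='north', — result: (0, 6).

Invoking maze.sense with dir='west', and observe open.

Invoking stack.push with x='west', which returns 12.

Then maze.move with dir='west', yielding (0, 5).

Calling maze.sense with dir='south', yielding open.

I try stack.push with x='south', giving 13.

Invoking maze.move with dir='south', → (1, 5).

Using maze.sense with dir='south', which returns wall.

Next I call maze.sense with dir='west', and get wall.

I invoke stack.pop(), giving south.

I use maze.move with dir='north', — result: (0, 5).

I invoke maze.sense with dir='west', — result: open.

I use stack.push with x='west', yielding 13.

I call maze.move with dir='west', : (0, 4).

I try maze.sense with dir='west', and see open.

Using stack.push with x='west', : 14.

Now I run maze.move with dir='west', — result: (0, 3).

Next I call maze.sense with dir='south', and get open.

I call stack.push with x='south', → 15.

I run maze.move with dir='south', — result: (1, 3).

I invoke maze.sense with dir='south', yielding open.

Calling stack.push with x='south', : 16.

I run maze.move with dir='south', and observe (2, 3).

Now I run maze.sense with dir='east', — result: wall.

Now I run maze.sense with dir='south', — result: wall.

Next I call maze.sense with dir='west', which returns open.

Invoking stack.push with x='west', and see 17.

I try maze.move with dir='west', yielding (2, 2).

Next I call maze.sense with dir='north', giving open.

I try stack.push with x='north', — result: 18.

Using maze.move with dir='north', and get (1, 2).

I run maze.sense with dir='north', and get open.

I call stack.push with x='north', : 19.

Then maze.move with dir='north', : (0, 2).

Invoking maze.sense with dir='west', giving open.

I call stack.push with x='west', → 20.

I call maze.move with dir='west', — result: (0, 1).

Next I call maze.sense with dir='south', giving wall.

Invoking maze.sense with dir='west', : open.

Calling stack.push with x='west', : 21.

Now I run maze.move with dir='west', and get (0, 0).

I invoke maze.sense with dir='south', — result: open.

I use stack.push with x='south', and see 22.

I run maze.move with dir='south', and get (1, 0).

I use maze.sense with dir='south', yielding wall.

I use stack.pop(), and get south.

Now I run maze.move with dir='north', and see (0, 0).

Calling stack.pop(), — result: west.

Next I call maze.move with dir='east', → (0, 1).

I invoke stack.pop(), and observe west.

I try maze.move with dir='east', and observe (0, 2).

Using stack.pop(), and see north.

Now I run maze.move with dir='south', and get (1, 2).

Calling stack.pop(), giving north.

I invoke maze.move with dir='south', which returns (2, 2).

Next I call maze.sense with dir='south', → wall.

I run maze.sense with dir='west', and observe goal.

I try maze.move with dir='west', : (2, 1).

Answer: (2, 1)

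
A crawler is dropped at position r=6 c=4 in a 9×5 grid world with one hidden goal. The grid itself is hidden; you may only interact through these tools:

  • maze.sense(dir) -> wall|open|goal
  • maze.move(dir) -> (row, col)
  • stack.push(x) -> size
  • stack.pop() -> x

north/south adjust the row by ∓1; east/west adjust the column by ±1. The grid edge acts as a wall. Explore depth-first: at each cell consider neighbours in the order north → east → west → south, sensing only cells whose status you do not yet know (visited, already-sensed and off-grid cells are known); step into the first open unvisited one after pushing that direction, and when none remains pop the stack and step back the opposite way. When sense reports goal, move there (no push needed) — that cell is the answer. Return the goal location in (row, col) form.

·→ maze.sense(dir→north)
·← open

·→ stack.push(x→north)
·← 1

·→ maze.move(dir→north)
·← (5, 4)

·→ maze.sense(dir→north)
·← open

·→ stack.push(x→north)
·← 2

·→ maze.move(dir→north)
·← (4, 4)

·→ maze.sense(dir→north)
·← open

·→ stack.push(x→north)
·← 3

·→ maze.move(dir→north)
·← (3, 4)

·→ maze.sense(dir→north)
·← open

·→ stack.push(x→north)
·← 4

·→ maze.move(dir→north)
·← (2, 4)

·→ maze.sense(dir→north)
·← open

·→ stack.push(x→north)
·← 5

·→ maze.move(dir→north)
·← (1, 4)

·→ maze.sense(dir→north)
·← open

·→ stack.push(x→north)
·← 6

·→ maze.move(dir→north)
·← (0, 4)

·→ maze.sense(dir→west)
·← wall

·→ stack.pop()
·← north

·→ maze.move(dir→south)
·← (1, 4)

·→ maze.sense(dir→west)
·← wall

·→ stack.pop()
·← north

·→ maze.move(dir→south)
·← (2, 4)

·→ maze.sense(dir→west)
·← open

·→ stack.push(x→west)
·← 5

·→ maze.move(dir→west)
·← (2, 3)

·→ maze.sense(dir→west)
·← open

·→ stack.push(x→west)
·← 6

·→ maze.move(dir→west)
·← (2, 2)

·→ maze.sense(dir→north)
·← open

·→ stack.push(x→north)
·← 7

·→ maze.move(dir→north)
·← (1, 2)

·→ maze.sense(dir→north)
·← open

·→ stack.push(x→north)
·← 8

·→ maze.move(dir→north)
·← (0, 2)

·→ maze.sense(dir→west)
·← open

·→ stack.push(x→west)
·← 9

·→ maze.move(dir→west)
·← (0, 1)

·→ maze.sense(dir→west)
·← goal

·→ maze.move(dir→west)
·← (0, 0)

Answer: (0, 0)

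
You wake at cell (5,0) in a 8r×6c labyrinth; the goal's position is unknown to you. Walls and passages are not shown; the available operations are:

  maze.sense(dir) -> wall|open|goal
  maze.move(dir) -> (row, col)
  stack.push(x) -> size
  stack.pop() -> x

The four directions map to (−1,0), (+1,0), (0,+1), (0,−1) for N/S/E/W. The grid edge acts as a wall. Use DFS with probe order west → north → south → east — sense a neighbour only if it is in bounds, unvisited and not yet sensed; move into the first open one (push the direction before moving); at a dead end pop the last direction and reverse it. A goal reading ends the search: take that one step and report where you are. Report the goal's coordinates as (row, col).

Act: maze.sense[dir=north]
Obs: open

Act: stack.push[x=north]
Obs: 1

Act: maze.move[dir=north]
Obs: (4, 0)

Act: maze.sense[dir=north]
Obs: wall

Act: maze.sense[dir=east]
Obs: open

Act: stack.push[x=east]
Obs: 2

Act: maze.move[dir=east]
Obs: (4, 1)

Act: maze.sense[dir=north]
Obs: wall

Act: maze.sense[dir=south]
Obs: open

Act: stack.push[x=south]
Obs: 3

Act: maze.move[dir=south]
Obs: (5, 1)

Act: maze.sense[dir=south]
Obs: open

Act: stack.push[x=south]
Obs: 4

Act: maze.move[dir=south]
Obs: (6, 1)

Act: maze.sense[dir=west]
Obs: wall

Act: maze.sense[dir=south]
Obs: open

Act: stack.push[x=south]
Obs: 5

Act: maze.move[dir=south]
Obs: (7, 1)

Act: maze.sense[dir=west]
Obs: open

Act: stack.push[x=west]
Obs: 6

Act: maze.move[dir=west]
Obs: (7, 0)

Act: stack.pop[]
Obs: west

Act: maze.move[dir=east]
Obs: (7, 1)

Act: maze.sense[dir=east]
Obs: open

Act: stack.push[x=east]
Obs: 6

Act: maze.move[dir=east]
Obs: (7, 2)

Act: maze.sense[dir=north]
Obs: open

Act: stack.push[x=north]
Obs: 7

Act: maze.move[dir=north]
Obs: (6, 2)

Act: maze.sense[dir=north]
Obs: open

Act: stack.push[x=north]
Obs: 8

Act: maze.move[dir=north]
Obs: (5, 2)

Act: maze.sense[dir=north]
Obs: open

Act: stack.push[x=north]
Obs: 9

Act: maze.move[dir=north]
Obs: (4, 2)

Act: maze.sense[dir=north]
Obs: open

Act: stack.push[x=north]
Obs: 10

Act: maze.move[dir=north]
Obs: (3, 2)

Act: maze.sense[dir=north]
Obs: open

Act: stack.push[x=north]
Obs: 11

Act: maze.move[dir=north]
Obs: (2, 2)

Act: maze.sense[dir=west]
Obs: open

Act: stack.push[x=west]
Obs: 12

Act: maze.move[dir=west]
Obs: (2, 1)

Act: maze.sense[dir=west]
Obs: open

Act: stack.push[x=west]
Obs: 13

Act: maze.move[dir=west]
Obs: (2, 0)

Act: maze.sense[dir=north]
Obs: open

Act: stack.push[x=north]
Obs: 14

Act: maze.move[dir=north]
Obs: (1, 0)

Act: maze.sense[dir=north]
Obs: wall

Act: maze.sense[dir=east]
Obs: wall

Act: stack.pop[]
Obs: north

Act: maze.move[dir=south]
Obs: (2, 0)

Act: stack.pop[]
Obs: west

Act: maze.move[dir=east]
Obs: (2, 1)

Act: stack.pop[]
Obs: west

Act: maze.move[dir=east]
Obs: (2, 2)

Act: maze.sense[dir=north]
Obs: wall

Act: maze.sense[dir=east]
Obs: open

Act: stack.push[x=east]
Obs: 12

Act: maze.move[dir=east]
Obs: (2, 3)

Act: maze.sense[dir=north]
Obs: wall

Act: maze.sense[dir=south]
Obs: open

Act: stack.push[x=south]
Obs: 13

Act: maze.move[dir=south]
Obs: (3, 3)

Act: maze.sense[dir=south]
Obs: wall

Act: maze.sense[dir=east]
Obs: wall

Act: stack.pop[]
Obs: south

Act: maze.move[dir=north]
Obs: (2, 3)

Act: maze.sense[dir=east]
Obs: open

Act: stack.push[x=east]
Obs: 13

Act: maze.move[dir=east]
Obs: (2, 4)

Act: maze.sense[dir=north]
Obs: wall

Act: maze.sense[dir=east]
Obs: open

Act: stack.push[x=east]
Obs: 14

Act: maze.move[dir=east]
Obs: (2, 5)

Act: maze.sense[dir=north]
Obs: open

Act: stack.push[x=north]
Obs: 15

Act: maze.move[dir=north]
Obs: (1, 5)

Act: maze.sense[dir=north]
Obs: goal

Act: maze.move[dir=north]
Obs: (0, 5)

Answer: (0, 5)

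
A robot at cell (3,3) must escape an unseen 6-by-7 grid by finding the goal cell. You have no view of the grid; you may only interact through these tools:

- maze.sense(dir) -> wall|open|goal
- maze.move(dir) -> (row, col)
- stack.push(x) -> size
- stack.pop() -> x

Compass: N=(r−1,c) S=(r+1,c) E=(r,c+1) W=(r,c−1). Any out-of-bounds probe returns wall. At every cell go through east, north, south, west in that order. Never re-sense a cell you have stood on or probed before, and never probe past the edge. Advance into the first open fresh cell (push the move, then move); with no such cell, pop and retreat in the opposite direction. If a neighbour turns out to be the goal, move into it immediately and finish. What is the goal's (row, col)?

·→ maze.sense(dir→east)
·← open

·→ stack.push(x→east)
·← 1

·→ maze.move(dir→east)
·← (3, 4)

·→ maze.sense(dir→east)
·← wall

·→ maze.sense(dir→north)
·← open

·→ stack.push(x→north)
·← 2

·→ maze.move(dir→north)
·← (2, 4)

·→ maze.sense(dir→east)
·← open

·→ stack.push(x→east)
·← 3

·→ maze.move(dir→east)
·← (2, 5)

·→ maze.sense(dir→east)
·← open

·→ stack.push(x→east)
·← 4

·→ maze.move(dir→east)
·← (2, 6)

·→ maze.sense(dir→north)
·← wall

·→ maze.sense(dir→south)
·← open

·→ stack.push(x→south)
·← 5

·→ maze.move(dir→south)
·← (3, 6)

·→ maze.sense(dir→south)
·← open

·→ stack.push(x→south)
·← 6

·→ maze.move(dir→south)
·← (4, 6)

·→ maze.sense(dir→south)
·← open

·→ stack.push(x→south)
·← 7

·→ maze.move(dir→south)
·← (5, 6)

·→ maze.sense(dir→west)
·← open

·→ stack.push(x→west)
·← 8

·→ maze.move(dir→west)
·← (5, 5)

·→ maze.sense(dir→north)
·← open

·→ stack.push(x→north)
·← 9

·→ maze.move(dir→north)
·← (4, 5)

·→ maze.sense(dir→west)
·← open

·→ stack.push(x→west)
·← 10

·→ maze.move(dir→west)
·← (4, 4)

·→ maze.sense(dir→south)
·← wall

·→ maze.sense(dir→west)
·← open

·→ stack.push(x→west)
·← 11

·→ maze.move(dir→west)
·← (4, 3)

·→ maze.sense(dir→south)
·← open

·→ stack.push(x→south)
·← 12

·→ maze.move(dir→south)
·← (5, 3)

·→ maze.sense(dir→west)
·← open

·→ stack.push(x→west)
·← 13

·→ maze.move(dir→west)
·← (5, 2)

·→ maze.sense(dir→north)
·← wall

·→ maze.sense(dir→west)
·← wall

·→ stack.pop()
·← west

·→ maze.move(dir→east)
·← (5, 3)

·→ stack.pop()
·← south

·→ maze.move(dir→north)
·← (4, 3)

·→ stack.pop()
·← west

·→ maze.move(dir→east)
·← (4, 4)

·→ stack.pop()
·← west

·→ maze.move(dir→east)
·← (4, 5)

·→ stack.pop()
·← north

·→ maze.move(dir→south)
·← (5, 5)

·→ stack.pop()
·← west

·→ maze.move(dir→east)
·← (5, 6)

·→ stack.pop()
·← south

·→ maze.move(dir→north)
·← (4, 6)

·→ stack.pop()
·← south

·→ maze.move(dir→north)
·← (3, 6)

·→ stack.pop()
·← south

·→ maze.move(dir→north)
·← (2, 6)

·→ stack.pop()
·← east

·→ maze.move(dir→west)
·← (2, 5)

·→ maze.sense(dir→north)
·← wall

·→ stack.pop()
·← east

·→ maze.move(dir→west)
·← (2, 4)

·→ maze.sense(dir→north)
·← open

·→ stack.push(x→north)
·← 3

·→ maze.move(dir→north)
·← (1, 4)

·→ maze.sense(dir→north)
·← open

·→ stack.push(x→north)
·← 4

·→ maze.move(dir→north)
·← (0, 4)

·→ maze.sense(dir→east)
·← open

·→ stack.push(x→east)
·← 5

·→ maze.move(dir→east)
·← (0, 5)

·→ maze.sense(dir→east)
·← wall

·→ stack.pop()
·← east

·→ maze.move(dir→west)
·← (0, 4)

·→ maze.sense(dir→west)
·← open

·→ stack.push(x→west)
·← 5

·→ maze.move(dir→west)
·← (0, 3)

·→ maze.sense(dir→south)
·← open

·→ stack.push(x→south)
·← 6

·→ maze.move(dir→south)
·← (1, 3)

·→ maze.sense(dir→south)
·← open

·→ stack.push(x→south)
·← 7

·→ maze.move(dir→south)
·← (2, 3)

·→ maze.sense(dir→west)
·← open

·→ stack.push(x→west)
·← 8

·→ maze.move(dir→west)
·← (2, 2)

·→ maze.sense(dir→north)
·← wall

·→ maze.sense(dir→south)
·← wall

·→ maze.sense(dir→west)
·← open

·→ stack.push(x→west)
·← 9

·→ maze.move(dir→west)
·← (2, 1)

·→ maze.sense(dir→north)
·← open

·→ stack.push(x→north)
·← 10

·→ maze.move(dir→north)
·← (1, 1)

·→ maze.sense(dir→north)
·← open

·→ stack.push(x→north)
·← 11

·→ maze.move(dir→north)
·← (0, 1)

·→ maze.sense(dir→east)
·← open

·→ stack.push(x→east)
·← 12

·→ maze.move(dir→east)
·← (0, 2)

·→ stack.pop()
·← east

·→ maze.move(dir→west)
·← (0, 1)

·→ maze.sense(dir→west)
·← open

·→ stack.push(x→west)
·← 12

·→ maze.move(dir→west)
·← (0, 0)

·→ maze.sense(dir→south)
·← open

·→ stack.push(x→south)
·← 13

·→ maze.move(dir→south)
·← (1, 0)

·→ maze.sense(dir→south)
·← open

·→ stack.push(x→south)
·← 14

·→ maze.move(dir→south)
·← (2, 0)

·→ maze.sense(dir→south)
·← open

·→ stack.push(x→south)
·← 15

·→ maze.move(dir→south)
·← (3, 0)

·→ maze.sense(dir→east)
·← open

·→ stack.push(x→east)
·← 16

·→ maze.move(dir→east)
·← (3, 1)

·→ maze.sense(dir→south)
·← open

·→ stack.push(x→south)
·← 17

·→ maze.move(dir→south)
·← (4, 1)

·→ maze.sense(dir→west)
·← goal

·→ maze.move(dir→west)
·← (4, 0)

Answer: (4, 0)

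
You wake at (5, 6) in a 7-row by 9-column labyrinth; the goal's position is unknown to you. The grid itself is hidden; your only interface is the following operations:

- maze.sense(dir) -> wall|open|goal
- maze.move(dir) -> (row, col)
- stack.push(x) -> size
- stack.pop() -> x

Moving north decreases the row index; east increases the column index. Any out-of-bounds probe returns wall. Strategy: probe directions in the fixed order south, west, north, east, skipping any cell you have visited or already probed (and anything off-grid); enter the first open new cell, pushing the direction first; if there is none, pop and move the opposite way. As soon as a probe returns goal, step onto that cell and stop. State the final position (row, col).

Act: sense[dir→south]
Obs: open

Act: push[x→south]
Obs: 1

Act: move[dir→south]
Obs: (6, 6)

Act: sense[dir→west]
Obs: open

Act: push[x→west]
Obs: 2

Act: move[dir→west]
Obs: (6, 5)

Act: sense[dir→west]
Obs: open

Act: push[x→west]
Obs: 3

Act: move[dir→west]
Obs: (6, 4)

Act: sense[dir→west]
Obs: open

Act: push[x→west]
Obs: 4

Act: move[dir→west]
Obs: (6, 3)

Act: sense[dir→west]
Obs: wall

Act: sense[dir→north]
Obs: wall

Act: pop[]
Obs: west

Act: move[dir→east]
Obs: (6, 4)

Act: sense[dir→north]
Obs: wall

Act: pop[]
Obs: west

Act: move[dir→east]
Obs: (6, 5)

Act: sense[dir→north]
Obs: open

Act: push[x→north]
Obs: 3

Act: move[dir→north]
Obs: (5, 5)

Act: sense[dir→north]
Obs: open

Act: push[x→north]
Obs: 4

Act: move[dir→north]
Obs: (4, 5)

Act: sense[dir→west]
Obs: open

Act: push[x→west]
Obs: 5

Act: move[dir→west]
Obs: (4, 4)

Act: sense[dir→west]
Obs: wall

Act: sense[dir→north]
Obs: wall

Act: pop[]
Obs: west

Act: move[dir→east]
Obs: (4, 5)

Act: sense[dir→north]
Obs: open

Act: push[x→north]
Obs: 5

Act: move[dir→north]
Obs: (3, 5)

Act: sense[dir→north]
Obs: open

Act: push[x→north]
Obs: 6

Act: move[dir→north]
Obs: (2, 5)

Act: sense[dir→west]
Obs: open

Act: push[x→west]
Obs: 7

Act: move[dir→west]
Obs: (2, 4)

Act: sense[dir→west]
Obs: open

Act: push[x→west]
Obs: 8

Act: move[dir→west]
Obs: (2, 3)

Act: sense[dir→south]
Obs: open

Act: push[x→south]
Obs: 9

Act: move[dir→south]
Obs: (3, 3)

Act: sense[dir→west]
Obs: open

Act: push[x→west]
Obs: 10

Act: move[dir→west]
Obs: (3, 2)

Act: sense[dir→south]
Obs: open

Act: push[x→south]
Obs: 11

Act: move[dir→south]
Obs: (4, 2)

Act: sense[dir→south]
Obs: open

Act: push[x→south]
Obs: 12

Act: move[dir→south]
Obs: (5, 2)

Act: sense[dir→west]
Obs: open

Act: push[x→west]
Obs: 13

Act: move[dir→west]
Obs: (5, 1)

Act: sense[dir→south]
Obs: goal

Act: move[dir→south]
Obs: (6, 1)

Answer: (6, 1)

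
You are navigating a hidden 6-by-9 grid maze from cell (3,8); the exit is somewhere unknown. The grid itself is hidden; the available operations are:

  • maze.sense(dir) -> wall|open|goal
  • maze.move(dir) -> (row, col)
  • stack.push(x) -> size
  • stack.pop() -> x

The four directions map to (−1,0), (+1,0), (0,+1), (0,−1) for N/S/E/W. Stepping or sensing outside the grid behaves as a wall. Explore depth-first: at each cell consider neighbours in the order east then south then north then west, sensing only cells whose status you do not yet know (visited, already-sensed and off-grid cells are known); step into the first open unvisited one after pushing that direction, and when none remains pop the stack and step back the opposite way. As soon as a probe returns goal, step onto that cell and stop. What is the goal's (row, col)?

# sense(south) == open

# push(south) == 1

# move(south) == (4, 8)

# sense(south) == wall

# sense(west) == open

# push(west) == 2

# move(west) == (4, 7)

# sense(south) == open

# push(south) == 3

# move(south) == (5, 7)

# sense(west) == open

# push(west) == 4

# move(west) == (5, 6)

# sense(north) == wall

# sense(west) == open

# push(west) == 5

# move(west) == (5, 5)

# sense(north) == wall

# sense(west) == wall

# pop() == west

# move(east) == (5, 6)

# pop() == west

# move(east) == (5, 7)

# pop() == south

# move(north) == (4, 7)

# sense(north) == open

# push(north) == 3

# move(north) == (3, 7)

# sense(north) == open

# push(north) == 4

# move(north) == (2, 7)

# sense(east) == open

# push(east) == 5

# move(east) == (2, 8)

# sense(north) == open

# push(north) == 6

# move(north) == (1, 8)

# sense(north) == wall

# sense(west) == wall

# pop() == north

# move(south) == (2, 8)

# pop() == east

# move(west) == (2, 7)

# sense(west) == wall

# pop() == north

# move(south) == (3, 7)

# sense(west) == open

# push(west) == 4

# move(west) == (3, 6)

# sense(west) == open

# push(west) == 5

# move(west) == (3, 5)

# sense(north) == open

# push(north) == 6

# move(north) == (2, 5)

# sense(north) == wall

# sense(west) == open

# push(west) == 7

# move(west) == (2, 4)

# sense(south) == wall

# sense(north) == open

# push(north) == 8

# move(north) == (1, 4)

# sense(north) == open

# push(north) == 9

# move(north) == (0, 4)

# sense(east) == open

# push(east) == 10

# move(east) == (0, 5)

# sense(east) == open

# push(east) == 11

# move(east) == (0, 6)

# sense(east) == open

# push(east) == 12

# move(east) == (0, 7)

# pop() == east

# move(west) == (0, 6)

# sense(south) == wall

# pop() == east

# move(west) == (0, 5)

# pop() == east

# move(west) == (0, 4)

# sense(west) == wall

# pop() == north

# move(south) == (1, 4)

# sense(west) == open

# push(west) == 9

# move(west) == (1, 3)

# sense(south) == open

# push(south) == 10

# move(south) == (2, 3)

# sense(south) == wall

# sense(west) == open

# push(west) == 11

# move(west) == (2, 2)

# sense(south) == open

# push(south) == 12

# move(south) == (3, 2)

# sense(south) == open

# push(south) == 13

# move(south) == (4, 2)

# sense(east) == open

# push(east) == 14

# move(east) == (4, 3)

# sense(east) == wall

# sense(south) == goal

# move(south) == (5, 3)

Answer: (5, 3)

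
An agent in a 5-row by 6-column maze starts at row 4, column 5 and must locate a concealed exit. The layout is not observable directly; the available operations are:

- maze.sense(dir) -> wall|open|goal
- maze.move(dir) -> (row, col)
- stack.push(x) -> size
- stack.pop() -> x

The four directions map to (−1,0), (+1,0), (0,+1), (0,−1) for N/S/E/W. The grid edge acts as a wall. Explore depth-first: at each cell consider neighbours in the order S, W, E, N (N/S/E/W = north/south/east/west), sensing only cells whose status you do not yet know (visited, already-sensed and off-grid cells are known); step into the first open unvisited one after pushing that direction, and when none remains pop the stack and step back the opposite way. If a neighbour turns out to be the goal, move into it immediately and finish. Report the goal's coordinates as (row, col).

CALL maze.sense[dir='west']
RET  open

CALL stack.push[x='west']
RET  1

CALL maze.move[dir='west']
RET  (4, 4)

CALL maze.sense[dir='west']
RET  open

CALL stack.push[x='west']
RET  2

CALL maze.move[dir='west']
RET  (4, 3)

CALL maze.sense[dir='west']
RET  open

CALL stack.push[x='west']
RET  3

CALL maze.move[dir='west']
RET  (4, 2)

CALL maze.sense[dir='west']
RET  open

CALL stack.push[x='west']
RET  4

CALL maze.move[dir='west']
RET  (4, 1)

CALL maze.sense[dir='west']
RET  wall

CALL maze.sense[dir='north']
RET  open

CALL stack.push[x='north']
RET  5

CALL maze.move[dir='north']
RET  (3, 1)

CALL maze.sense[dir='west']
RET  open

CALL stack.push[x='west']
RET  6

CALL maze.move[dir='west']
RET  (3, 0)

CALL maze.sense[dir='north']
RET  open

CALL stack.push[x='north']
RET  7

CALL maze.move[dir='north']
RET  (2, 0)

CALL maze.sense[dir='east']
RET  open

CALL stack.push[x='east']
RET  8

CALL maze.move[dir='east']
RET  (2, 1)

CALL maze.sense[dir='east']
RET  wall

CALL maze.sense[dir='north']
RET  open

CALL stack.push[x='north']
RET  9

CALL maze.move[dir='north']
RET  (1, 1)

CALL maze.sense[dir='west']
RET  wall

CALL maze.sense[dir='east']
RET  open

CALL stack.push[x='east']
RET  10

CALL maze.move[dir='east']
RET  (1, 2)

CALL maze.sense[dir='east']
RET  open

CALL stack.push[x='east']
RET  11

CALL maze.move[dir='east']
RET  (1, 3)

CALL maze.sense[dir='south']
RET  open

CALL stack.push[x='south']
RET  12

CALL maze.move[dir='south']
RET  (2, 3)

CALL maze.sense[dir='south']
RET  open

CALL stack.push[x='south']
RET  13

CALL maze.move[dir='south']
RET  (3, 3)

CALL maze.sense[dir='west']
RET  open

CALL stack.push[x='west']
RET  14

CALL maze.move[dir='west']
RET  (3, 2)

CALL stack.pop[]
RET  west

CALL maze.move[dir='east']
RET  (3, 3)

CALL maze.sense[dir='east']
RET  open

CALL stack.push[x='east']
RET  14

CALL maze.move[dir='east']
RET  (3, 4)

CALL maze.sense[dir='east']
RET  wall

CALL maze.sense[dir='north']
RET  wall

CALL stack.pop[]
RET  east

CALL maze.move[dir='west']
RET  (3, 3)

CALL stack.pop[]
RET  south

CALL maze.move[dir='north']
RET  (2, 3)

CALL stack.pop[]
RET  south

CALL maze.move[dir='north']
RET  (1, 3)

CALL maze.sense[dir='east']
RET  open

CALL stack.push[x='east']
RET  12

CALL maze.move[dir='east']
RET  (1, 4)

CALL maze.sense[dir='east']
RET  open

CALL stack.push[x='east']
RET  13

CALL maze.move[dir='east']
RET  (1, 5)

CALL maze.sense[dir='south']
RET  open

CALL stack.push[x='south']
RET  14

CALL maze.move[dir='south']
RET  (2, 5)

CALL stack.pop[]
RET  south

CALL maze.move[dir='north']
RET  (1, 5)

CALL maze.sense[dir='north']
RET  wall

CALL stack.pop[]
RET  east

CALL maze.move[dir='west']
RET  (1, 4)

CALL maze.sense[dir='north']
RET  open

CALL stack.push[x='north']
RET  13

CALL maze.move[dir='north']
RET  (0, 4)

CALL maze.sense[dir='west']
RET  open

CALL stack.push[x='west']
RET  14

CALL maze.move[dir='west']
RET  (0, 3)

CALL maze.sense[dir='west']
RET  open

CALL stack.push[x='west']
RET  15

CALL maze.move[dir='west']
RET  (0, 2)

CALL maze.sense[dir='west']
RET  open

CALL stack.push[x='west']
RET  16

CALL maze.move[dir='west']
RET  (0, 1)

CALL maze.sense[dir='west']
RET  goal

CALL maze.move[dir='west']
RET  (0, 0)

Answer: (0, 0)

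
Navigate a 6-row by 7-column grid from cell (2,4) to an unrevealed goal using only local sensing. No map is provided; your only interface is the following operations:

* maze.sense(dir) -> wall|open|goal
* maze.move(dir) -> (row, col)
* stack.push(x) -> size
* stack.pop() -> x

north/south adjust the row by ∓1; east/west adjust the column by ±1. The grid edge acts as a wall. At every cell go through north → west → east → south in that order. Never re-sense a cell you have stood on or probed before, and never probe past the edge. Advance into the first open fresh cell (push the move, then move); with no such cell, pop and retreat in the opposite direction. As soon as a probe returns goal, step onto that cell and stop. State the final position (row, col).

I call maze.sense passing dir=north, giving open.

I invoke stack.push passing x=north, which returns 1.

Calling maze.move passing dir=north, : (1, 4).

Then maze.sense passing dir=north, and get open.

I run stack.push passing x=north, and observe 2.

I try maze.move passing dir=north, which returns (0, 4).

Invoking maze.sense passing dir=west, : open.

Then stack.push passing x=west, which returns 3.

I invoke maze.move passing dir=west, yielding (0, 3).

I run maze.sense passing dir=west, and observe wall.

Calling maze.sense passing dir=south, and observe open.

Next I call stack.push passing x=south, and observe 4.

Using maze.move passing dir=south, and see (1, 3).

I try maze.sense passing dir=west, which returns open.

I use stack.push passing x=west, yielding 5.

Using maze.move passing dir=west, : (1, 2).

I call maze.sense passing dir=west, : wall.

I use maze.sense passing dir=south, which returns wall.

Now I run stack.pop, yielding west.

Invoking maze.move passing dir=east, giving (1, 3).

I call maze.sense passing dir=south, which returns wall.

Next I call stack.pop(), : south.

I use maze.move passing dir=north, yielding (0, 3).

I try stack.pop(), which returns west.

Using maze.move passing dir=east, which returns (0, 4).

I try maze.sense passing dir=east, and get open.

I try stack.push passing x=east, → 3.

Now I run maze.move passing dir=east, and observe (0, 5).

I use maze.sense passing dir=east, → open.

I invoke stack.push passing x=east, and see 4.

I use maze.move passing dir=east, : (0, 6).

I invoke maze.sense passing dir=south, and see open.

I try stack.push passing x=south, and observe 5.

Calling maze.move passing dir=south, yielding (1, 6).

I try maze.sense passing dir=west, yielding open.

Now I run stack.push passing x=west, and observe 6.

I use maze.move passing dir=west, → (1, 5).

I use maze.sense passing dir=south, yielding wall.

Now I run stack.pop(), giving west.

Next I call maze.move passing dir=east, — result: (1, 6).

I try maze.sense passing dir=south, and see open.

Invoking stack.push passing x=south, → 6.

I try maze.move passing dir=south, and get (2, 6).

Then maze.sense passing dir=south, → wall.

I use stack.pop(), — result: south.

I call maze.move passing dir=north, and see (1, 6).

Using stack.pop(), — result: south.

Calling maze.move passing dir=north, : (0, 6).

I invoke stack.pop, : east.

I run maze.move passing dir=west, and get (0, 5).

Using stack.pop(), which returns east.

Now I run maze.move passing dir=west, and get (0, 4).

Calling stack.pop(), and see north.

I invoke maze.move passing dir=south, → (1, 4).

I try stack.pop(), → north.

I invoke maze.move passing dir=south, and observe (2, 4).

Next I call maze.sense passing dir=south, yielding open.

I run stack.push passing x=south, yielding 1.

I call maze.move passing dir=south, : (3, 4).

Calling maze.sense passing dir=west, giving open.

I use stack.push passing x=west, yielding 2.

I use maze.move passing dir=west, and observe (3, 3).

Using maze.sense passing dir=west, which returns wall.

Next I call maze.sense passing dir=south, and observe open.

I use stack.push passing x=south, : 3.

I use maze.move passing dir=south, which returns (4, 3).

Calling maze.sense passing dir=west, — result: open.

I call stack.push passing x=west, and see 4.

Now I run maze.move passing dir=west, yielding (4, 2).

Invoking maze.sense passing dir=west, and see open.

I run stack.push passing x=west, giving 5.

Using maze.move passing dir=west, which returns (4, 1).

Calling maze.sense passing dir=north, yielding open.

Using stack.push passing x=north, yielding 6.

I use maze.move passing dir=north, → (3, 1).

I invoke maze.sense passing dir=north, and observe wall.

I call maze.sense passing dir=west, giving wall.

I run stack.pop, giving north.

Calling maze.move passing dir=south, and observe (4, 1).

Calling maze.sense passing dir=west, and see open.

Using stack.push passing x=west, : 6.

Using maze.move passing dir=west, : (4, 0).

I use maze.sense passing dir=south, which returns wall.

Now I run stack.pop(), yielding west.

Next I call maze.move passing dir=east, and observe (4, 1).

I invoke maze.sense passing dir=south, and see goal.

Next I call maze.move passing dir=south, giving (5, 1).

Answer: (5, 1)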